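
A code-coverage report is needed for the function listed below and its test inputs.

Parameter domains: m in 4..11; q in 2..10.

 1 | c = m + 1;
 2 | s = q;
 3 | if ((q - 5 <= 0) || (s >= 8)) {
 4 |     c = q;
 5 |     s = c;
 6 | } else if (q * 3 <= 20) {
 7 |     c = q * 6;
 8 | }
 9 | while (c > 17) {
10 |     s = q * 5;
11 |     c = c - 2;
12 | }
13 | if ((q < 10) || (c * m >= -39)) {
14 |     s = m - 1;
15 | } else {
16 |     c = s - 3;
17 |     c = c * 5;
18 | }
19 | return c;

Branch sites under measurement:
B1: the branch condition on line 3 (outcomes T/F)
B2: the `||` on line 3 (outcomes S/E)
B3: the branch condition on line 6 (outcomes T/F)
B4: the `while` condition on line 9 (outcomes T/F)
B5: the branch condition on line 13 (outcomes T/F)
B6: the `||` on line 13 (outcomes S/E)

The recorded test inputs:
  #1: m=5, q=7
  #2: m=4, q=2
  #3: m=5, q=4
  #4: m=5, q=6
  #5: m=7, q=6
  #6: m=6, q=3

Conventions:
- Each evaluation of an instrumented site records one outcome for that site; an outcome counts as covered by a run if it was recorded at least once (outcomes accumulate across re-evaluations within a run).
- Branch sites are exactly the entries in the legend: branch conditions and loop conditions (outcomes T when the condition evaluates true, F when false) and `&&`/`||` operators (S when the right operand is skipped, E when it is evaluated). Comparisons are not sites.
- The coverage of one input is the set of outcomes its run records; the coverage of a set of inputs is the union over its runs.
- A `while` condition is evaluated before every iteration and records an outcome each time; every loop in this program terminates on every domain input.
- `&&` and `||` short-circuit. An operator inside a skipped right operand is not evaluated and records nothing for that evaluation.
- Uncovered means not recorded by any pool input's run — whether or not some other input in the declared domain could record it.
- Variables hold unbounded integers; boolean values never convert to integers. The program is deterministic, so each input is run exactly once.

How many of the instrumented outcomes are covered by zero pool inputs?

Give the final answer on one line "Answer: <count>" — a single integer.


run #1 (m=5, q=7) records B1=F, B2=E, B3=F, B4=F, B5=T, B6=S
run #2 (m=4, q=2) records B1=T, B2=S, B4=F, B5=T, B6=S
run #3 (m=5, q=4) records B1=T, B2=S, B4=F, B5=T, B6=S
run #4 (m=5, q=6) records B1=F, B2=E, B3=T, B4=T, B4=F, B5=T, B6=S
run #5 (m=7, q=6) records B1=F, B2=E, B3=T, B4=T, B4=F, B5=T, B6=S
run #6 (m=6, q=3) records B1=T, B2=S, B4=F, B5=T, B6=S
union over the pool: B1=T, B1=F, B2=S, B2=E, B3=T, B3=F, B4=T, B4=F, B5=T, B6=S
uncovered (2 of 12): B5=F, B6=E
Answer: 2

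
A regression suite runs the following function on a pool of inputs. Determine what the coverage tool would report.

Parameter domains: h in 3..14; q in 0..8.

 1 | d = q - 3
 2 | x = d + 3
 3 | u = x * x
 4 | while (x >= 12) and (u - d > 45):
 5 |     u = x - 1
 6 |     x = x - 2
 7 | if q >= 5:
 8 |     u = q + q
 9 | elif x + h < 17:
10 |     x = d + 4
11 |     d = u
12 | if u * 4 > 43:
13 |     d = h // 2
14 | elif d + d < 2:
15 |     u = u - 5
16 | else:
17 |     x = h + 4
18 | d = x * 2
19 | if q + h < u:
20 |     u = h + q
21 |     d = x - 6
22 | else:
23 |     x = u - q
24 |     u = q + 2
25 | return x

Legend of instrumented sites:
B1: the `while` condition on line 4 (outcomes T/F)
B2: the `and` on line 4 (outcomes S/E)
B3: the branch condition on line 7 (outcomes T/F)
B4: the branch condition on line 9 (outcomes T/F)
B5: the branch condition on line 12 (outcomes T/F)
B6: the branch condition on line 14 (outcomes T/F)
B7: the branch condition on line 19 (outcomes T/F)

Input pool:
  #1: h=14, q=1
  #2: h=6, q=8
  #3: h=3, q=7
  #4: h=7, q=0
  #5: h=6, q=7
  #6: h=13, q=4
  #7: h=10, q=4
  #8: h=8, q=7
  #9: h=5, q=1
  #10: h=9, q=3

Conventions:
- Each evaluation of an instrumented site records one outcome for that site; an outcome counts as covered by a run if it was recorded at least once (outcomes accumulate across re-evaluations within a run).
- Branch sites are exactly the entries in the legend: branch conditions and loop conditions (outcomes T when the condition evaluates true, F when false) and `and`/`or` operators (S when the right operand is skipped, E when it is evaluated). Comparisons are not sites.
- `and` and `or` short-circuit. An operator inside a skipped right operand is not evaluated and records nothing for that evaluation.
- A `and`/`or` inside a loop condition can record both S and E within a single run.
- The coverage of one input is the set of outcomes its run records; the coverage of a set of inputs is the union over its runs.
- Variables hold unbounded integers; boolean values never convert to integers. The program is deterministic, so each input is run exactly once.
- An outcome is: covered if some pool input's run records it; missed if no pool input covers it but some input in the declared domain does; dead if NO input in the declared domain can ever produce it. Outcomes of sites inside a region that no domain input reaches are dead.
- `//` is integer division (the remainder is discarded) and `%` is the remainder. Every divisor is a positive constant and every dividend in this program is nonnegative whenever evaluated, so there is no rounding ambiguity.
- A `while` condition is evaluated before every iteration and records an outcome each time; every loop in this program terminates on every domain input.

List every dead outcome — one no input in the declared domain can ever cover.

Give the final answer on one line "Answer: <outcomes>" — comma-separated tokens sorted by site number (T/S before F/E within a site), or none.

exhaustive pass over the 108-input domain:
  B1=T: zero occurrences over every domain input -> dead
  B2=E: zero occurrences over every domain input -> dead
  reachable outcomes have witnesses, e.g. B1=F (e.g. h=3, q=0), B2=S (e.g. h=3, q=0), B3=T (e.g. h=3, q=5), B3=F (e.g. h=3, q=0)

Answer: B1=T, B2=E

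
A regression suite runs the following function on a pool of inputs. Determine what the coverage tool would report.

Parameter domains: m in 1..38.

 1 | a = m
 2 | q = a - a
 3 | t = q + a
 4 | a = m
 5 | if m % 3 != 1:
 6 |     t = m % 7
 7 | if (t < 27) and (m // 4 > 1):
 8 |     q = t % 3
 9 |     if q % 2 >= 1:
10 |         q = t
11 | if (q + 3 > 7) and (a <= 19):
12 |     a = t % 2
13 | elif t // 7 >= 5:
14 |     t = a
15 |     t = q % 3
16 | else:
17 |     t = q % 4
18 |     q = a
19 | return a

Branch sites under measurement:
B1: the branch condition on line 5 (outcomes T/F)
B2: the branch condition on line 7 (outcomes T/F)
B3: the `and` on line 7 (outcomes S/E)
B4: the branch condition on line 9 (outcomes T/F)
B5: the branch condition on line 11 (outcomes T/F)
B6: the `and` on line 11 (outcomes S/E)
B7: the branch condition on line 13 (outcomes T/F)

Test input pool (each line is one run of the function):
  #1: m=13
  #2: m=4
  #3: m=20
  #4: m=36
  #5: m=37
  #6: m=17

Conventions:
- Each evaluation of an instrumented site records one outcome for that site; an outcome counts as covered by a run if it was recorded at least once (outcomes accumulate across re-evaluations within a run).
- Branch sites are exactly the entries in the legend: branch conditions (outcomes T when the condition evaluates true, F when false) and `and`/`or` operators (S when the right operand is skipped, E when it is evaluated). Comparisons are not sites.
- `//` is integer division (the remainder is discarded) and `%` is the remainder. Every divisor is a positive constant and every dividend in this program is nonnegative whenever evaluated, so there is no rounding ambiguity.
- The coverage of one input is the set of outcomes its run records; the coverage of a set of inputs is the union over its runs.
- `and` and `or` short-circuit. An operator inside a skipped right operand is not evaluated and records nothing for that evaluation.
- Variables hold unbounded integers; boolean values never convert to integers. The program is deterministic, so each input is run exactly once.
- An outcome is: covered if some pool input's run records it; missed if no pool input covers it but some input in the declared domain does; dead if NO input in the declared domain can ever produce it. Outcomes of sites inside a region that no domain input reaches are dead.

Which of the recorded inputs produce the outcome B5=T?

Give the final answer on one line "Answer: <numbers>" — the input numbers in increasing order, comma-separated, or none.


input #1 (m=13): records B5=T
input #2 (m=4): does not record B5=T
input #3 (m=20): does not record B5=T
input #4 (m=36): does not record B5=T
input #5 (m=37): does not record B5=T
input #6 (m=17): does not record B5=T
Answer: 1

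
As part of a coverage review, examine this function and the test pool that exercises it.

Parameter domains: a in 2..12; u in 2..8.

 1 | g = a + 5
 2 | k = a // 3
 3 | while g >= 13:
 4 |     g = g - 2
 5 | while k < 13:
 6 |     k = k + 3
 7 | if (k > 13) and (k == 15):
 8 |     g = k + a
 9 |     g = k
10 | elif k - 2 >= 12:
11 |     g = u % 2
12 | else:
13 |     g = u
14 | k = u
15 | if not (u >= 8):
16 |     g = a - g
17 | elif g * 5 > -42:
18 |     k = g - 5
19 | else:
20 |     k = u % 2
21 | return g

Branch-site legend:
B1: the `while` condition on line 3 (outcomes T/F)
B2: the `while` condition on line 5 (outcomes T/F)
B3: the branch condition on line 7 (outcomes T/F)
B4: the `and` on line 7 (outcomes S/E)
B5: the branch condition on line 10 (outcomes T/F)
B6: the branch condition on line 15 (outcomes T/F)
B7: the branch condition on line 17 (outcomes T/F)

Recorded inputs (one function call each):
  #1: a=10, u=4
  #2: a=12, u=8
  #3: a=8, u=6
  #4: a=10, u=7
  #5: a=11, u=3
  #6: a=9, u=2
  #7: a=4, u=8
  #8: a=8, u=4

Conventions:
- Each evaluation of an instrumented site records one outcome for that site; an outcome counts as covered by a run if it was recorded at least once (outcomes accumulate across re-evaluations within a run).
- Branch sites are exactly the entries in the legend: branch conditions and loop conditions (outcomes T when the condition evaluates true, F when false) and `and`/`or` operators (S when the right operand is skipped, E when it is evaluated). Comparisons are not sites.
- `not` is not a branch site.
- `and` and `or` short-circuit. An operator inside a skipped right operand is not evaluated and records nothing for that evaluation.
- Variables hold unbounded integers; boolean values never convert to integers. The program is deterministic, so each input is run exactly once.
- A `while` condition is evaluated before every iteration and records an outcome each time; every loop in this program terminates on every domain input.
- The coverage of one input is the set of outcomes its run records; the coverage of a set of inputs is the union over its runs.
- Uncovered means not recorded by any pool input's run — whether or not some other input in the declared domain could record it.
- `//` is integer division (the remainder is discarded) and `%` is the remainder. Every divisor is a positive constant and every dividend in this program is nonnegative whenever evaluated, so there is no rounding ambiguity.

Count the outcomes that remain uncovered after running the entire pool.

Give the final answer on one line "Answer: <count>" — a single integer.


input #1, a=10, u=4: events B1->T, B1->T, B1->F, B2->T, B2->T, B2->T, B2->T, B2->F, B4->E, B3->T, B6->T; outcomes B1=T, B1=F, B2=T, B2=F, B3=T, B4=E, B6=T
input #2, a=12, u=8: events B1->T, B1->T, B1->T, B1->F, B2->T, B2->T, B2->T, B2->F, B4->S, B3->F, B5->F, B6->F, B7->T; outcomes B1=T, B1=F, B2=T, B2=F, B3=F, B4=S, B5=F, B6=F, B7=T
input #3, a=8, u=6: events B1->T, B1->F, B2->T, B2->T, B2->T, B2->T, B2->F, B4->E, B3->F, B5->T, B6->T; outcomes B1=T, B1=F, B2=T, B2=F, B3=F, B4=E, B5=T, B6=T
input #4, a=10, u=7: events B1->T, B1->T, B1->F, B2->T, B2->T, B2->T, B2->T, B2->F, B4->E, B3->T, B6->T; outcomes B1=T, B1=F, B2=T, B2=F, B3=T, B4=E, B6=T
input #5, a=11, u=3: events B1->T, B1->T, B1->F, B2->T, B2->T, B2->T, B2->T, B2->F, B4->E, B3->T, B6->T; outcomes B1=T, B1=F, B2=T, B2=F, B3=T, B4=E, B6=T
input #6, a=9, u=2: events B1->T, B1->F, B2->T, B2->T, B2->T, B2->T, B2->F, B4->E, B3->T, B6->T; outcomes B1=T, B1=F, B2=T, B2=F, B3=T, B4=E, B6=T
input #7, a=4, u=8: events B1->F, B2->T, B2->T, B2->T, B2->T, B2->F, B4->S, B3->F, B5->F, B6->F, B7->T; outcomes B1=F, B2=T, B2=F, B3=F, B4=S, B5=F, B6=F, B7=T
input #8, a=8, u=4: events B1->T, B1->F, B2->T, B2->T, B2->T, B2->T, B2->F, B4->E, B3->F, B5->T, B6->T; outcomes B1=T, B1=F, B2=T, B2=F, B3=F, B4=E, B5=T, B6=T
union over the pool: B1=T, B1=F, B2=T, B2=F, B3=T, B3=F, B4=S, B4=E, B5=T, B5=F, B6=T, B6=F, B7=T
uncovered (1 of 14): B7=F
Answer: 1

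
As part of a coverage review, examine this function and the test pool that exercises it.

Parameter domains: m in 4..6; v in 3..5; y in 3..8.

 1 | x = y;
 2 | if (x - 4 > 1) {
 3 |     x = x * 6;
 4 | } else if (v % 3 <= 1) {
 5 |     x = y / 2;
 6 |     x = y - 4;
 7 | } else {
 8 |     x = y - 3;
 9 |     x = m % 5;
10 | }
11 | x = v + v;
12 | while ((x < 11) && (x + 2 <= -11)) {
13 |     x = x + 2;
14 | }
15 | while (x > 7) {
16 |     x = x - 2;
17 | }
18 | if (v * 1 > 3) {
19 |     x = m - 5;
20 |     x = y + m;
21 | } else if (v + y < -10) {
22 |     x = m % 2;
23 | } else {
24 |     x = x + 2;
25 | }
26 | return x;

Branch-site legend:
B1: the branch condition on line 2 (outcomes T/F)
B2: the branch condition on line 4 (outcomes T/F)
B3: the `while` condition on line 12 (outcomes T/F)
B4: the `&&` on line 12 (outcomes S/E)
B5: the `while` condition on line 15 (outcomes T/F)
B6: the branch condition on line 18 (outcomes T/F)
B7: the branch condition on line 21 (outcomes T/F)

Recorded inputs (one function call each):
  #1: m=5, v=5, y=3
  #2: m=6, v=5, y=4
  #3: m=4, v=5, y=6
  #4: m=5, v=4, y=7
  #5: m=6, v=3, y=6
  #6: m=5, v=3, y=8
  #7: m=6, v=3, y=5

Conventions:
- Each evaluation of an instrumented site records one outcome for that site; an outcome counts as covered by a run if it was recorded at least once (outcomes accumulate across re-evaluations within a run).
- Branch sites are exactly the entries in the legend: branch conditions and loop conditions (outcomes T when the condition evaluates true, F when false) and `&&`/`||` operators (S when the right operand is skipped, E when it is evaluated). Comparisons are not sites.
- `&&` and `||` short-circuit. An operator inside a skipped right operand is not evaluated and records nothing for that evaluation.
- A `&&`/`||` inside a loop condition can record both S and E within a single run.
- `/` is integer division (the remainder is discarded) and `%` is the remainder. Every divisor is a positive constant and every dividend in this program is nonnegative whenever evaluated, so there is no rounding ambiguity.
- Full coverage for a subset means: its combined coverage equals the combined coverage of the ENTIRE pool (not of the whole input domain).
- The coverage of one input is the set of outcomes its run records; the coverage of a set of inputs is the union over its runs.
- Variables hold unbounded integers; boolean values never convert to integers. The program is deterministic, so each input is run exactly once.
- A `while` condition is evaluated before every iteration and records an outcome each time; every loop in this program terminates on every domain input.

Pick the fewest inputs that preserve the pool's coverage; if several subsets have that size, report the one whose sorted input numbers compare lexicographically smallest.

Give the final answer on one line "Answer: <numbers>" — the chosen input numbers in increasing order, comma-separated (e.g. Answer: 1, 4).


input #1, m=5, v=5, y=3: outcomes B1=F, B2=F, B3=F, B4=E, B5=T, B5=F, B6=T
input #2, m=6, v=5, y=4: outcomes B1=F, B2=F, B3=F, B4=E, B5=T, B5=F, B6=T
input #3, m=4, v=5, y=6: outcomes B1=T, B3=F, B4=E, B5=T, B5=F, B6=T
input #4, m=5, v=4, y=7: outcomes B1=T, B3=F, B4=E, B5=T, B5=F, B6=T
input #5, m=6, v=3, y=6: outcomes B1=T, B3=F, B4=E, B5=F, B6=F, B7=F
input #6, m=5, v=3, y=8: outcomes B1=T, B3=F, B4=E, B5=F, B6=F, B7=F
input #7, m=6, v=3, y=5: outcomes B1=F, B2=T, B3=F, B4=E, B5=F, B6=F, B7=F
union over all inputs: B1=T, B1=F, B2=T, B2=F, B3=F, B4=E, B5=T, B5=F, B6=T, B6=F, B7=F (11 outcomes)
no size-1 subset reaches all 11 outcomes (best union: 7/11)
no size-2 subset reaches all 11 outcomes (best union: 10/11)
size 3: inputs {1, 3, 7} cover all 11 outcomes, and no lexicographically smaller subset of this size does
Answer: 1, 3, 7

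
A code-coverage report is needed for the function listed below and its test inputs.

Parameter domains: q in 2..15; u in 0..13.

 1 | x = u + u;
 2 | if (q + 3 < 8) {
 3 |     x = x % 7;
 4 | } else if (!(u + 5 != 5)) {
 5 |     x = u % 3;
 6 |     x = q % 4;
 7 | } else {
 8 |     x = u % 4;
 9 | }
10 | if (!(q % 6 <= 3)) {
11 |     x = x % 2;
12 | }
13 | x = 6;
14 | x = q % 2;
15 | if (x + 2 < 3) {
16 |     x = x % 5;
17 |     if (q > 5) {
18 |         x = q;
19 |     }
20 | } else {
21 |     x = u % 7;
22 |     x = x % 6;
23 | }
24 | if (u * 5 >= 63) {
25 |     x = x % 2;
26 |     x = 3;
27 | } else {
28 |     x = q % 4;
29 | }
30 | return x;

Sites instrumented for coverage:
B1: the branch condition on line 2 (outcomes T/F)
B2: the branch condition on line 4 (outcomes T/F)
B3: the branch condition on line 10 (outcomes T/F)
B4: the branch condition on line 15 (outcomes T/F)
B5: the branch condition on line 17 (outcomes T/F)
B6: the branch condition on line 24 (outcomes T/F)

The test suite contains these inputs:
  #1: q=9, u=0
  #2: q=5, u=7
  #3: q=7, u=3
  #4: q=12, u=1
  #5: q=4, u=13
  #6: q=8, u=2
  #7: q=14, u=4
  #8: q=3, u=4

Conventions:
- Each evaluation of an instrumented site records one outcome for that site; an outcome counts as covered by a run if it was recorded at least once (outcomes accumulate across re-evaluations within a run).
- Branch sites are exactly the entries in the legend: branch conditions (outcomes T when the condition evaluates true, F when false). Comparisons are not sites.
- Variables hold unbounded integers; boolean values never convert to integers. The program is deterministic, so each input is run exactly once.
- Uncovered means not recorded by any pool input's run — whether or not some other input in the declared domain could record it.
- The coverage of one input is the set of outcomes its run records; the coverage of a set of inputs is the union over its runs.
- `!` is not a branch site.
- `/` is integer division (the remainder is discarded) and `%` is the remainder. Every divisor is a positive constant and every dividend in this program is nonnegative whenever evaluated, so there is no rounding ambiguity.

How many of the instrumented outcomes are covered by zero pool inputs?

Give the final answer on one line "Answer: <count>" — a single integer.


input #1 (q=9, u=0): covers B1=F, B2=T, B3=F, B4=F, B6=F
input #2 (q=5, u=7): covers B1=F, B2=F, B3=T, B4=F, B6=F
input #3 (q=7, u=3): covers B1=F, B2=F, B3=F, B4=F, B6=F
input #4 (q=12, u=1): covers B1=F, B2=F, B3=F, B4=T, B5=T, B6=F
input #5 (q=4, u=13): covers B1=T, B3=T, B4=T, B5=F, B6=T
input #6 (q=8, u=2): covers B1=F, B2=F, B3=F, B4=T, B5=T, B6=F
input #7 (q=14, u=4): covers B1=F, B2=F, B3=F, B4=T, B5=T, B6=F
input #8 (q=3, u=4): covers B1=T, B3=F, B4=F, B6=F
union over the pool: B1=T, B1=F, B2=T, B2=F, B3=T, B3=F, B4=T, B4=F, B5=T, B5=F, B6=T, B6=F
uncovered (0 of 12): none
Answer: 0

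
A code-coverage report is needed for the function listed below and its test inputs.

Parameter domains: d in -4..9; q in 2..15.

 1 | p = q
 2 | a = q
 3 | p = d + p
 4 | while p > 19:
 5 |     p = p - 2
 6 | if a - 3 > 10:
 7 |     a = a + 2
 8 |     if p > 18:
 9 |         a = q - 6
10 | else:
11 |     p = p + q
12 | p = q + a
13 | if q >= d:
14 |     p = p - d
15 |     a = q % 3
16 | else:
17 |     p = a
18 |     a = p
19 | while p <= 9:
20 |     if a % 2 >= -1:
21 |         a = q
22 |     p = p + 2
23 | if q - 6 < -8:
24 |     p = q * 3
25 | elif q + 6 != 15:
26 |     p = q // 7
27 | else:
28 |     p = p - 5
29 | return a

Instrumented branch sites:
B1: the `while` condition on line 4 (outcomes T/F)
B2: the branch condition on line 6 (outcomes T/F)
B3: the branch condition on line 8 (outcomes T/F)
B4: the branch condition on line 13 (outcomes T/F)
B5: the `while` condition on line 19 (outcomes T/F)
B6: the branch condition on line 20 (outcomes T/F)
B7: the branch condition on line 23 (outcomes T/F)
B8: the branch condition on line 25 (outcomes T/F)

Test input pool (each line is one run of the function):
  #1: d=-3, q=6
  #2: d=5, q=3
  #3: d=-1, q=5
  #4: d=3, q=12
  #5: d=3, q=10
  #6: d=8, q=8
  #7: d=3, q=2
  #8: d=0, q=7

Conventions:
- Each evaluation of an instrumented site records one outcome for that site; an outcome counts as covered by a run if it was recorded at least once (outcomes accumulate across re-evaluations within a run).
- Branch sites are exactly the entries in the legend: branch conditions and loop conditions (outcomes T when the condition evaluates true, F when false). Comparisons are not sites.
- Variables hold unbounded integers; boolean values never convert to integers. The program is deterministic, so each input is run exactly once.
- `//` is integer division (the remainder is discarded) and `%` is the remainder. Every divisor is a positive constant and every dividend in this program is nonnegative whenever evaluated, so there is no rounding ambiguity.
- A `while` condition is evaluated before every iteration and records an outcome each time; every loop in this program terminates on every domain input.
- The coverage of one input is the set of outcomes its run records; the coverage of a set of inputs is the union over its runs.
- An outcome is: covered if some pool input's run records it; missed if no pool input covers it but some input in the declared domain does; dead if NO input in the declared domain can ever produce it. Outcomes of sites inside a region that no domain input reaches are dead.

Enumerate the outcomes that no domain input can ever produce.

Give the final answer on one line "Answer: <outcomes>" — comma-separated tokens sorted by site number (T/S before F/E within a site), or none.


sweeping the full domain (196 inputs) for each outcome:
  B6=F: never recorded by any domain input -> dead
  B7=T: never recorded by any domain input -> dead
  reachable outcomes have witnesses, e.g. B1=T (e.g. d=5, q=15), B1=F (e.g. d=-4, q=2), B2=T (e.g. d=-4, q=14), B2=F (e.g. d=-4, q=2)
Answer: B6=F, B7=T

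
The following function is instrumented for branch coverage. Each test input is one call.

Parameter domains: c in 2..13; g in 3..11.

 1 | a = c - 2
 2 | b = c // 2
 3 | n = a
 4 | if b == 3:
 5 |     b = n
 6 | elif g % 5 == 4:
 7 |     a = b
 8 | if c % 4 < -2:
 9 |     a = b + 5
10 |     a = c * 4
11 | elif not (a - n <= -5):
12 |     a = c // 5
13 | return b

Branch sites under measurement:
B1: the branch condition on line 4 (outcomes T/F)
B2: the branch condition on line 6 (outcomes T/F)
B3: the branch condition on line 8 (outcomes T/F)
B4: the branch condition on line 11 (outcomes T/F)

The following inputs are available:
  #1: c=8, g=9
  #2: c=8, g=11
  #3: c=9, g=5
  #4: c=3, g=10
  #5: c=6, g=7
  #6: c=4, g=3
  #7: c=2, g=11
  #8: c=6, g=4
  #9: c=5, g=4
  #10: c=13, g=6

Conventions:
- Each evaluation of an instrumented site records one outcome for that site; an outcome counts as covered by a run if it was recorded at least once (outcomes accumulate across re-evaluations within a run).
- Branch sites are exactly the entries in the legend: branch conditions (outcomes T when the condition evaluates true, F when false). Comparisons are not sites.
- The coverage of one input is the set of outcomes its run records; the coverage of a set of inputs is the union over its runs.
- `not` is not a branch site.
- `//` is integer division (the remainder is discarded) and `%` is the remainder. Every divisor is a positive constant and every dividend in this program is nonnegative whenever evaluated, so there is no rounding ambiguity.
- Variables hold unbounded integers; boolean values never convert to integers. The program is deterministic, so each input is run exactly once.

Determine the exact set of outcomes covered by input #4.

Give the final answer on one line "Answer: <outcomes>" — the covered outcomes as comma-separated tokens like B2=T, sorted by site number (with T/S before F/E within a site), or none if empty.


Tracing the run of input #4 (c=3, g=10):
  B1->F, B2->F, B3->F, B4->T
collecting distinct outcomes: B1=F, B2=F, B3=F, B4=T
Answer: B1=F, B2=F, B3=F, B4=T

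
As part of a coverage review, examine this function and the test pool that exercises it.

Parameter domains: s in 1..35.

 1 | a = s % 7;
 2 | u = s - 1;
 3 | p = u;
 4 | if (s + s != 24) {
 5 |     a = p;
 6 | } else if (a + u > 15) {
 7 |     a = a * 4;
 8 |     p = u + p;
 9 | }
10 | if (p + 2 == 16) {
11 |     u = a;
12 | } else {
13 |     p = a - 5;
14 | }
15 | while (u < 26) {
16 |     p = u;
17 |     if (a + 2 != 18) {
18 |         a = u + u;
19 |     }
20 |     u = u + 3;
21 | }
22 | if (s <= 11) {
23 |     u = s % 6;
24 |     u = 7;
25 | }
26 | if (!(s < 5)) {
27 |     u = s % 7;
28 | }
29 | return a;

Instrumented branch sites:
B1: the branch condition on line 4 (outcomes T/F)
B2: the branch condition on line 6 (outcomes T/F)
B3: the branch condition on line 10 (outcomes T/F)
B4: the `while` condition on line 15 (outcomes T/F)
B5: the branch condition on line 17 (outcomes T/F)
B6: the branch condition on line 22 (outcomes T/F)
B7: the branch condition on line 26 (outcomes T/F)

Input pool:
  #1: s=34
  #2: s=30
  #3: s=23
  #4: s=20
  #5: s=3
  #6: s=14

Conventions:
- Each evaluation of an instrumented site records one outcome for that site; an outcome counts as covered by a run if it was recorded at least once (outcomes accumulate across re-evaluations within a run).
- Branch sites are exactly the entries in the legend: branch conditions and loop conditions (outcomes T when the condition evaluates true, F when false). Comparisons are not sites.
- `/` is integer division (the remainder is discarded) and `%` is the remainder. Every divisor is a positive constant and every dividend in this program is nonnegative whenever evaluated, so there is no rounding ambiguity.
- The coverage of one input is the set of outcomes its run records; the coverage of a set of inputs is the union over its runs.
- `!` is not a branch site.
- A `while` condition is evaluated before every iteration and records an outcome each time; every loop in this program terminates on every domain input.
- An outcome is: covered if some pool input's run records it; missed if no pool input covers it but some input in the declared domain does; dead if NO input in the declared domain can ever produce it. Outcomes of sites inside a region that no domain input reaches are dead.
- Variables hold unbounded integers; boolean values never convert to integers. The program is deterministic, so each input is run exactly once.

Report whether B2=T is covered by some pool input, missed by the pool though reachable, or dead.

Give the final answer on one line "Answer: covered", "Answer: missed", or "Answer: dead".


no pool input records B2=T
but domain input (s=12) does record it -> reachable, so missed
Answer: missed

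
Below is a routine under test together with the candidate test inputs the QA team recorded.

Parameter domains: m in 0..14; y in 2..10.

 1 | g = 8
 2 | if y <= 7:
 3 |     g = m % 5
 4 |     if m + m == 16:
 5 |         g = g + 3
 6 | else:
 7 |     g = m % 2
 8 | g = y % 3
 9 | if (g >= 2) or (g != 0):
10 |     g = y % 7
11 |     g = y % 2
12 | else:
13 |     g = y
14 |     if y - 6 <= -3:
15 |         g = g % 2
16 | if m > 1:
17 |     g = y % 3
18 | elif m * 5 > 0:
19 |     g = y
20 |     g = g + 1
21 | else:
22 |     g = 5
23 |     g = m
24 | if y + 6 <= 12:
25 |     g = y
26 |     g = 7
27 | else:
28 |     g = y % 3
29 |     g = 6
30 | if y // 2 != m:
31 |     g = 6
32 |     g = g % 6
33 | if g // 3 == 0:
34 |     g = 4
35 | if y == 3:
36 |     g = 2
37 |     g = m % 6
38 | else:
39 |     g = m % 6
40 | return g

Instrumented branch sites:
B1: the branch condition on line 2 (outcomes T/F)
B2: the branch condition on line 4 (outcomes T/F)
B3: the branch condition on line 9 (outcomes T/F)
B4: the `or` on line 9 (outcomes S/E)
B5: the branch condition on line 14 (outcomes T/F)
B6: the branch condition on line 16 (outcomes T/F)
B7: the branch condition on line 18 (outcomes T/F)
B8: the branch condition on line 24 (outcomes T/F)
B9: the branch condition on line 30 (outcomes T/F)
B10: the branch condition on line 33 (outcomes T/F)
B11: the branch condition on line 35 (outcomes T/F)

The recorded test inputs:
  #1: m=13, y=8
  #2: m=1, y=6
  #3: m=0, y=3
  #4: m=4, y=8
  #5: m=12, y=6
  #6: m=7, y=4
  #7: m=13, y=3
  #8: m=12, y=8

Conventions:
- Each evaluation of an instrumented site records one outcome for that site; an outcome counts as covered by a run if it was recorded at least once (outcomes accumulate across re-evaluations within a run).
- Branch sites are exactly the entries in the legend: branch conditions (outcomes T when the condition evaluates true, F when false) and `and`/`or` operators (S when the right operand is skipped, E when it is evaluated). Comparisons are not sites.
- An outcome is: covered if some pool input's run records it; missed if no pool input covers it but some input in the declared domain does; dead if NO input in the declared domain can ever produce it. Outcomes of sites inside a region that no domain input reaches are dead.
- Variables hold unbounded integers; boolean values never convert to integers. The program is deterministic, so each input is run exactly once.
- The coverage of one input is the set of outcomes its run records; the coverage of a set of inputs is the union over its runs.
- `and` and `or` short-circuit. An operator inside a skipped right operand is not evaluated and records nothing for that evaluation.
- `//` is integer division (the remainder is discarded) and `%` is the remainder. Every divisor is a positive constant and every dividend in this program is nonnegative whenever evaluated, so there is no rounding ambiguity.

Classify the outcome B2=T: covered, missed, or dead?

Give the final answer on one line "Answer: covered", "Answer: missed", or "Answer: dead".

no pool input records B2=T
but domain input (m=8, y=2) does record it -> reachable, so missed

Answer: missed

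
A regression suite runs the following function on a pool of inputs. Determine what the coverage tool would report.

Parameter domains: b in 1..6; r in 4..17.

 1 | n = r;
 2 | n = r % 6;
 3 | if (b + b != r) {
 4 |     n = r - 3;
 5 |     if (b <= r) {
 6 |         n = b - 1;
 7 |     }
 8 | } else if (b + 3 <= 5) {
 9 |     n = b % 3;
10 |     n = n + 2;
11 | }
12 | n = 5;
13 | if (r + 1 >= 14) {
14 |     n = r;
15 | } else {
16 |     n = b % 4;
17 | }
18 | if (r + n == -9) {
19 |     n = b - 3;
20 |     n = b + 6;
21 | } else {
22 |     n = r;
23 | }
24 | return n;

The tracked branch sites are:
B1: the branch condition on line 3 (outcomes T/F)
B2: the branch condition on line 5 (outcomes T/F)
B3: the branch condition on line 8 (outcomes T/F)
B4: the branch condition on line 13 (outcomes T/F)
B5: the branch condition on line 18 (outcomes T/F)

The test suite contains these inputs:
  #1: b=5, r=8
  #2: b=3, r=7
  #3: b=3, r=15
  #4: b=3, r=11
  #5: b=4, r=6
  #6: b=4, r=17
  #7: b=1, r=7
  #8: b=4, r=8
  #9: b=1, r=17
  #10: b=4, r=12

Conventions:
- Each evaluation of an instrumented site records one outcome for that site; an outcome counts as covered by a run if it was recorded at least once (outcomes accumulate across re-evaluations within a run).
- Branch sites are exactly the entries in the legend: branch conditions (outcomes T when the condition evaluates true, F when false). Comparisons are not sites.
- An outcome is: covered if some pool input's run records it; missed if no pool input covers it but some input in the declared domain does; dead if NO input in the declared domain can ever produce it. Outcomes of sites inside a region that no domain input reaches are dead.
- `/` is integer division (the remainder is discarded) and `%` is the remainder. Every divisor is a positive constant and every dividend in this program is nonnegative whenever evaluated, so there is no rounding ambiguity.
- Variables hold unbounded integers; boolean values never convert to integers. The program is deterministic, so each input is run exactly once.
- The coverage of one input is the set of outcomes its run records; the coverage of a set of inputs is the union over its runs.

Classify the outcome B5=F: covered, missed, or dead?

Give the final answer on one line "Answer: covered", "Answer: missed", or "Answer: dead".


B5=F is recorded by pool input(s) 1, 2, 3, 4, 5, 6, 7, 8, 9, 10 -> covered
Answer: covered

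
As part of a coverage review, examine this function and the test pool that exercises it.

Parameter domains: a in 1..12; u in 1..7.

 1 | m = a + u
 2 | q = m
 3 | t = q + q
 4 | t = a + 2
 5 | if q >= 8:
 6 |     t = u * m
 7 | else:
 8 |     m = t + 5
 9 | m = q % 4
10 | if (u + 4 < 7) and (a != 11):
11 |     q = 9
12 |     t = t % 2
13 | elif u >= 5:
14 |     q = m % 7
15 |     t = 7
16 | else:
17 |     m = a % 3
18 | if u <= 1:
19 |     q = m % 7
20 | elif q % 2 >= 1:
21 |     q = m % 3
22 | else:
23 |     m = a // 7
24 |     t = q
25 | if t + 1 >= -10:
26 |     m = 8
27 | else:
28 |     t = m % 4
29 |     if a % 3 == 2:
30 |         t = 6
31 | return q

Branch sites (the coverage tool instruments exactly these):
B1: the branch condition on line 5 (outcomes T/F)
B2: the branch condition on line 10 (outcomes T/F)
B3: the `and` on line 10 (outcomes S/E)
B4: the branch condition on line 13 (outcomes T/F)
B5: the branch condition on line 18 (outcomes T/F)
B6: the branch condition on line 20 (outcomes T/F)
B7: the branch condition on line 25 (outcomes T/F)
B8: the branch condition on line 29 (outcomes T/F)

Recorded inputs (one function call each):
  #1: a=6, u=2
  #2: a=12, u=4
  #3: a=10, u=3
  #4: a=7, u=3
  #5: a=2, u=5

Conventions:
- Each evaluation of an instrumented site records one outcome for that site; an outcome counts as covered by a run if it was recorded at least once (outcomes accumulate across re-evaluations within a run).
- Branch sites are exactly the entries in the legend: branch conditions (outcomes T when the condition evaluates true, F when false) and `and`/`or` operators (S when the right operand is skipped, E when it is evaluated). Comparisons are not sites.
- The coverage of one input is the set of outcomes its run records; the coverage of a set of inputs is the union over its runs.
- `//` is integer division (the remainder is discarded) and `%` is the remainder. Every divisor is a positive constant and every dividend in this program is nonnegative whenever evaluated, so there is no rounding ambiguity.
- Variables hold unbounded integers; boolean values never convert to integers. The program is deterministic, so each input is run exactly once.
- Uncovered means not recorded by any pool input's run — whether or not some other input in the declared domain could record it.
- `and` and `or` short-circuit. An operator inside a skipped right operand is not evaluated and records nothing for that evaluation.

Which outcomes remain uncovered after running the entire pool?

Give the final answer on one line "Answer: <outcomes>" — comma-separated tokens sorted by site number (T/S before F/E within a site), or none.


run #1 (a=6, u=2) records B1=T, B2=T, B3=E, B5=F, B6=T, B7=T
run #2 (a=12, u=4) records B1=T, B2=F, B3=S, B4=F, B5=F, B6=F, B7=T
run #3 (a=10, u=3) records B1=T, B2=F, B3=S, B4=F, B5=F, B6=T, B7=T
run #4 (a=7, u=3) records B1=T, B2=F, B3=S, B4=F, B5=F, B6=F, B7=T
run #5 (a=2, u=5) records B1=F, B2=F, B3=S, B4=T, B5=F, B6=T, B7=T
union over the pool: B1=T, B1=F, B2=T, B2=F, B3=S, B3=E, B4=T, B4=F, B5=F, B6=T, B6=F, B7=T
uncovered (4 of 16): B5=T, B7=F, B8=T, B8=F
Answer: B5=T, B7=F, B8=T, B8=F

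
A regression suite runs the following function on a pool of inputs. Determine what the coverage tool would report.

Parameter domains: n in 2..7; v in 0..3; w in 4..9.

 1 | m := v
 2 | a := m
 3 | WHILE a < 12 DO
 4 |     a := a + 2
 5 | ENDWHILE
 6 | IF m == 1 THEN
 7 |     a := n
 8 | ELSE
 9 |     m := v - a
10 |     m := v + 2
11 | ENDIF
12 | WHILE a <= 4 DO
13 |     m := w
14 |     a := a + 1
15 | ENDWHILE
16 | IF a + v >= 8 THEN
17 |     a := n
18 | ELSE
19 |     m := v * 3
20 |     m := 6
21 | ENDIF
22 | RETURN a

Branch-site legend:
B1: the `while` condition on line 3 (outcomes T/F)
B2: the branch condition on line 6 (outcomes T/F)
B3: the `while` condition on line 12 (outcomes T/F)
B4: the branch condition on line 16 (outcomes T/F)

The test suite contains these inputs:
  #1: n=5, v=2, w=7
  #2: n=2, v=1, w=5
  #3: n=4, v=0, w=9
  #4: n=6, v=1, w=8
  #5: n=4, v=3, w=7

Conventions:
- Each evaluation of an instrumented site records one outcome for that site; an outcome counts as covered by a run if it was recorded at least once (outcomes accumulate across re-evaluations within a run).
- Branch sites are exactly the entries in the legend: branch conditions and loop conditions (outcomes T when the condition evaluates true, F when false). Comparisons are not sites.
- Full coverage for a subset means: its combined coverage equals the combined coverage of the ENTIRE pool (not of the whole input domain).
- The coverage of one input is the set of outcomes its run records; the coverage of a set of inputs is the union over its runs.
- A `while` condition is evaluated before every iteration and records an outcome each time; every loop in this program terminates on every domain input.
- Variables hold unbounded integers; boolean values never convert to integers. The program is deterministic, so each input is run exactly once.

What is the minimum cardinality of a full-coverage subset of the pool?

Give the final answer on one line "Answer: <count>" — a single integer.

test 1 (n=5, v=2, w=7) hits B1=T, B1=F, B2=F, B3=F, B4=T
test 2 (n=2, v=1, w=5) hits B1=T, B1=F, B2=T, B3=T, B3=F, B4=F
test 3 (n=4, v=0, w=9) hits B1=T, B1=F, B2=F, B3=F, B4=T
test 4 (n=6, v=1, w=8) hits B1=T, B1=F, B2=T, B3=F, B4=F
test 5 (n=4, v=3, w=7) hits B1=T, B1=F, B2=F, B3=F, B4=T
union over all inputs: B1=T, B1=F, B2=T, B2=F, B3=T, B3=F, B4=T, B4=F (8 outcomes)
no size-1 subset reaches all 8 outcomes (best union: 6/8)
the canonical winner is {1, 2}: size 2, full 8-outcome coverage, earliest index list among size-2 covers

Answer: 2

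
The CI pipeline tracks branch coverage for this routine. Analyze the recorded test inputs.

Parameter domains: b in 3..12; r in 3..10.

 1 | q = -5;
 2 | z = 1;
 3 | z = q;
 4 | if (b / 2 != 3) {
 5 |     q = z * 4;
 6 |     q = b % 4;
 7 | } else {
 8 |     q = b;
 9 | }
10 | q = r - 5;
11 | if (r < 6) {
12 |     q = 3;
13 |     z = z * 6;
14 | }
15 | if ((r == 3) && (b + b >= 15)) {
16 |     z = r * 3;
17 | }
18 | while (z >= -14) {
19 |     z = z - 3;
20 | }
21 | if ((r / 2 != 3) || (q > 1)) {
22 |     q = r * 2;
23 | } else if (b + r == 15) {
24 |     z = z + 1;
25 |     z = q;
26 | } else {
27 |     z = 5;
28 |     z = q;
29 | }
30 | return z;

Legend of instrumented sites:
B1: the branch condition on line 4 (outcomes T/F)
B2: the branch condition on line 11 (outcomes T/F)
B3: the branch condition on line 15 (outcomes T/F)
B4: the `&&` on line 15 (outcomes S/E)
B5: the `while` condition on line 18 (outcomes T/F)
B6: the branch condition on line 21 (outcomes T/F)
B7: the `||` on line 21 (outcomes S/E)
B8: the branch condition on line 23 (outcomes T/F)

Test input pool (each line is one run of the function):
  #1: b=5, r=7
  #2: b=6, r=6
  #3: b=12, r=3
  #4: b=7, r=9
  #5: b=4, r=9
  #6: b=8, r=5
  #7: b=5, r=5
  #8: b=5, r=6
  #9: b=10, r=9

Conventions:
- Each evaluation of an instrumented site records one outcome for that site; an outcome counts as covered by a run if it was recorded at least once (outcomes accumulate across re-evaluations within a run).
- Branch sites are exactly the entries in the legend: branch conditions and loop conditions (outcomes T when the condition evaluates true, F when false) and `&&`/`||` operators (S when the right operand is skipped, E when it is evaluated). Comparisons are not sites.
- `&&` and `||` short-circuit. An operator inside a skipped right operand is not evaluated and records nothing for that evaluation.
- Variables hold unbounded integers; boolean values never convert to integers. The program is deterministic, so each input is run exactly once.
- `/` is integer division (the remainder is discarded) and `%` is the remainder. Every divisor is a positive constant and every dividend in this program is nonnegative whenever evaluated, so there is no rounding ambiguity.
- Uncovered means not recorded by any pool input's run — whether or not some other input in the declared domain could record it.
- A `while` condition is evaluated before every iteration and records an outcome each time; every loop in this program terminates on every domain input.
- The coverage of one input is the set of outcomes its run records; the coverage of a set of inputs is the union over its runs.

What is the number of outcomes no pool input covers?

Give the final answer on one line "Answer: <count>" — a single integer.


input #1, b=5, r=7: events B1->T, B2->F, B4->S, B3->F, B5->T, B5->T, B5->T, B5->T, B5->F, B7->E, B6->T; outcomes B1=T, B2=F, B3=F, B4=S, B5=T, B5=F, B6=T, B7=E
input #2, b=6, r=6: events B1->F, B2->F, B4->S, B3->F, B5->T, B5->T, B5->T, B5->T, B5->F, B7->E, B6->F, B8->F; outcomes B1=F, B2=F, B3=F, B4=S, B5=T, B5=F, B6=F, B7=E, B8=F
input #3, b=12, r=3: events B1->T, B2->T, B4->E, B3->T, B5->T, B5->T, B5->T, B5->T, B5->T, B5->T, B5->T, B5->T, B5->F, B7->S, ...; outcomes B1=T, B2=T, B3=T, B4=E, B5=T, B5=F, B6=T, B7=S
input #4, b=7, r=9: events B1->F, B2->F, B4->S, B3->F, B5->T, B5->T, B5->T, B5->T, B5->F, B7->S, B6->T; outcomes B1=F, B2=F, B3=F, B4=S, B5=T, B5=F, B6=T, B7=S
input #5, b=4, r=9: events B1->T, B2->F, B4->S, B3->F, B5->T, B5->T, B5->T, B5->T, B5->F, B7->S, B6->T; outcomes B1=T, B2=F, B3=F, B4=S, B5=T, B5=F, B6=T, B7=S
input #6, b=8, r=5: events B1->T, B2->T, B4->S, B3->F, B5->F, B7->S, B6->T; outcomes B1=T, B2=T, B3=F, B4=S, B5=F, B6=T, B7=S
input #7, b=5, r=5: events B1->T, B2->T, B4->S, B3->F, B5->F, B7->S, B6->T; outcomes B1=T, B2=T, B3=F, B4=S, B5=F, B6=T, B7=S
input #8, b=5, r=6: events B1->T, B2->F, B4->S, B3->F, B5->T, B5->T, B5->T, B5->T, B5->F, B7->E, B6->F, B8->F; outcomes B1=T, B2=F, B3=F, B4=S, B5=T, B5=F, B6=F, B7=E, B8=F
input #9, b=10, r=9: events B1->T, B2->F, B4->S, B3->F, B5->T, B5->T, B5->T, B5->T, B5->F, B7->S, B6->T; outcomes B1=T, B2=F, B3=F, B4=S, B5=T, B5=F, B6=T, B7=S
union over the pool: B1=T, B1=F, B2=T, B2=F, B3=T, B3=F, B4=S, B4=E, B5=T, B5=F, B6=T, B6=F, B7=S, B7=E, B8=F
uncovered (1 of 16): B8=T
Answer: 1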